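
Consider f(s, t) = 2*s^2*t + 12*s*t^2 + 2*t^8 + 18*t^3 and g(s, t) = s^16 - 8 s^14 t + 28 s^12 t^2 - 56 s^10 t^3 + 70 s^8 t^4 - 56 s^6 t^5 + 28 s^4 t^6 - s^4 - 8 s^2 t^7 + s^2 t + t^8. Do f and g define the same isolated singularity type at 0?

Yes.

The Hessian of f at 0 is [[0, 0], [0, 0]] with rank 0, so corank 2. A Groebner basis of the Jacobian ideal J(f) in C{s,t} is {s^2/8 + t^7 - 9*t^2/8, s^3 + 27*t^3, s*t + 3*t^2}; counting standard monomials gives mu = 9. Corank 2; j^3 = 2*t*(s + 3*t)^2 has shape L^2 M (L != M), so D-series; mu = 9 gives D_9. The Hessian of g at 0 is [[0, 0], [0, 0]] with rank 0, so corank 2. A Groebner basis of the Jacobian ideal J(g) in C{s,t} is {s^2/8 + t^7, s^3, s*t}; counting standard monomials gives mu = 9. Corank 2; j^3 = s^2*t has shape L^2 M (L != M), so D-series; mu = 9 gives D_9. Both have type D_9, hence right-equivalent.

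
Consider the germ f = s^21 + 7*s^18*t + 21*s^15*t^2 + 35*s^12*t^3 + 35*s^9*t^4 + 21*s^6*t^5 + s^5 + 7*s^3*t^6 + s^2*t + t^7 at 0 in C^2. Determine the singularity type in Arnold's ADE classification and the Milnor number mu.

Type D8, Milnor number mu = 8.

The Hessian of f at 0 has rank 0. Corank 2; j^3 = s^2*t has shape L^2 M (L != M), so D-series; mu = 8 gives D_8.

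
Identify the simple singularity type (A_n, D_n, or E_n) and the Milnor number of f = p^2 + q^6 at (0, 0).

Type A_{5}, Milnor number mu = 5.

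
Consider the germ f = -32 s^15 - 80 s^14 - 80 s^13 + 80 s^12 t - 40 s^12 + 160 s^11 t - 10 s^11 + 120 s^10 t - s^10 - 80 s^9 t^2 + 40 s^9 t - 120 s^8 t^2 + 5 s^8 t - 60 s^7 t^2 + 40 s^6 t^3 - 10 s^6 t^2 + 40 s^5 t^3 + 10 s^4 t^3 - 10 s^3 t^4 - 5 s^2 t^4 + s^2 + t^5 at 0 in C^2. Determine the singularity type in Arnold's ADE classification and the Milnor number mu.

Type A4, Milnor number mu = 4.

The Hessian of f at 0 is [[2, 0], [0, 0]] with rank 1, so corank 1. A Groebner basis of the Jacobian ideal J(f) in C{s,t} is {t^4, s}; counting standard monomials gives mu = 4. Corank 1: A-series; mu = 4 gives A_4.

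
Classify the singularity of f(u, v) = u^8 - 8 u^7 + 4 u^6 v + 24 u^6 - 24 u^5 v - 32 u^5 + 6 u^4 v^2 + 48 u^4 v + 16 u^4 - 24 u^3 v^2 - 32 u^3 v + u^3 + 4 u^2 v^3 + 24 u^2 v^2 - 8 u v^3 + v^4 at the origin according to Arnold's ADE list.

The Hessian of f at 0 has rank 0. Corank 2; j^3 = u^3 is a perfect cube, so E-series; the 4-jet and mu = 6 give E_6.

E6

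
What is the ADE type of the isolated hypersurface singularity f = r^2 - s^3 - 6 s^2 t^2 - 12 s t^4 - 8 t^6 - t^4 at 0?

The Hessian of f at 0 has rank 1. Corank 2; j^3 = -s^3 is a perfect cube, so E-series; the 4-jet and mu = 6 give E_6.

E_6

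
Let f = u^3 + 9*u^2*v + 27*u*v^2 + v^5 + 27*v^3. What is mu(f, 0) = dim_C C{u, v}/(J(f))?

The Hessian of f at 0 is [[0, 0], [0, 0]] with rank 0, so corank 2. A Groebner basis of the Jacobian ideal J(f) in C{u,v} is {v^4, u^2 + 6*u*v + 9*v^2}; counting standard monomials gives mu = 8. Corank 2; j^3 = (u + 3*v)^3 is a perfect cube, so E-series; the 5-jet and mu = 8 give E_8.

8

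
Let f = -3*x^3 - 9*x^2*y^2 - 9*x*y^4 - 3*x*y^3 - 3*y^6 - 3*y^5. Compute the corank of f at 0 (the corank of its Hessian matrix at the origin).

2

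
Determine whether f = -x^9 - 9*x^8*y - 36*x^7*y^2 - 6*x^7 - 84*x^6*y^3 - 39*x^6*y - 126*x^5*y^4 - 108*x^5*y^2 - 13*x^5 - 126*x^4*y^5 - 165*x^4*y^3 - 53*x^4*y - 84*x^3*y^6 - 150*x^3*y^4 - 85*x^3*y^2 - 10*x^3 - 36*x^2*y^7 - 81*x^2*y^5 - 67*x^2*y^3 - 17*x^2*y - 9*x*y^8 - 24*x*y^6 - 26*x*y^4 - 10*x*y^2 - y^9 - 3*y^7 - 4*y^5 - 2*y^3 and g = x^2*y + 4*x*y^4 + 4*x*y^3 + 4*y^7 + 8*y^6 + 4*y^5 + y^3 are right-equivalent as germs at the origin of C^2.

Yes.

The Hessian of f at 0 has rank 0. Corank 2; j^3 = -(2*x + y)*(5*x^2 + 6*x*y + 2*y^2) splits into three distinct lines over C (the quadratic factor has nonzero discriminant), so D_4. The Hessian of g at 0 has rank 0. Corank 2; j^3 = y*(x^2 + y^2) splits into three distinct lines over C (the quadratic factor has nonzero discriminant), so D_4. Both have type D_4, hence right-equivalent.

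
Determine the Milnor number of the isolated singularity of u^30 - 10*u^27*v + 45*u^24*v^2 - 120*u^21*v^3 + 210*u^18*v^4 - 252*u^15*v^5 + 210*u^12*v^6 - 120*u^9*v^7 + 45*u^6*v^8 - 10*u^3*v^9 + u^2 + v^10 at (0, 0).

9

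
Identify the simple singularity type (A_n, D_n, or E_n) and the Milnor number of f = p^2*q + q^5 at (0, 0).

Type D_6, Milnor number mu = 6.

The Hessian of f at 0 has rank 0. Corank 2; j^3 = p^2*q has shape L^2 M (L != M), so D-series; mu = 6 gives D_6.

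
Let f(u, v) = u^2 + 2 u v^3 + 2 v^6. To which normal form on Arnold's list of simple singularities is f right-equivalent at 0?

The Hessian of f at 0 is [[2, 0], [0, 0]] with rank 1, so corank 1. A Groebner basis of the Jacobian ideal J(f) in C{u,v} is {u*v^2, u + v^3, u^2}; counting standard monomials gives mu = 5. Corank 1: A-series; mu = 5 gives A_5.

A5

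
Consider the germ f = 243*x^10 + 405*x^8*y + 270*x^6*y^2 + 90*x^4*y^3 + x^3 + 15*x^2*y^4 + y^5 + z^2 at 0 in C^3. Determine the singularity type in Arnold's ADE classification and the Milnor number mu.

The Hessian of f at 0 has rank 1. Corank 2; j^3 = x^3 is a perfect cube, so E-series; the 5-jet and mu = 8 give E_8.

Type E_8, Milnor number mu = 8.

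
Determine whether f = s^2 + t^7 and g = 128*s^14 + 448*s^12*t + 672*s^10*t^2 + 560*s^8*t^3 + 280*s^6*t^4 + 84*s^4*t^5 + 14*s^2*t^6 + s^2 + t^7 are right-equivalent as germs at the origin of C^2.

Yes.

The Hessian of f at 0 has rank 1. Corank 1: A-series; mu = 6 gives A_6. The Hessian of g at 0 has rank 1. Corank 1: A-series; mu = 6 gives A_6. Both have type A_6, hence right-equivalent.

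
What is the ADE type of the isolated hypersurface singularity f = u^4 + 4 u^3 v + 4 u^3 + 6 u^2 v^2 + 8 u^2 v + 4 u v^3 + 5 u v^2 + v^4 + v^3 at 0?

D5

The Hessian of f at 0 is [[0, 0], [0, 0]] with rank 0, so corank 2. A Groebner basis of the Jacobian ideal J(f) in C{u,v} is {u*v^2 + 2*u*v + v^2, -4*u*v + v^3 - 2*v^2, u^2 + 3*u*v/2 + v^2/2}; counting standard monomials gives mu = 5. Corank 2; j^3 = (u + v)*(2*u + v)^2 has shape L^2 M (L != M), so D-series; mu = 5 gives D_5.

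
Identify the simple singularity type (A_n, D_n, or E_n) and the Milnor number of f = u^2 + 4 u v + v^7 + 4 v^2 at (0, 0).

Type A_{6}, Milnor number mu = 6.

The Hessian of f at 0 is [[2, 4], [4, 8]] with rank 1, so corank 1. A Groebner basis of the Jacobian ideal J(f) in C{u,v} is {v^6, u + 2*v}; counting standard monomials gives mu = 6. Corank 1: A-series; mu = 6 gives A_6.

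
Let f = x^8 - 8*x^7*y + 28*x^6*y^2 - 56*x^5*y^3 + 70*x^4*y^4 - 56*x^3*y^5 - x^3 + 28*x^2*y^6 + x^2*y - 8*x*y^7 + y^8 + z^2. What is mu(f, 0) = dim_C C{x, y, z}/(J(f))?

The Hessian of f at 0 has rank 1. Corank 2; j^3 = -x^2*(x - y) has shape L^2 M (L != M), so D-series; mu = 9 gives D_9.

9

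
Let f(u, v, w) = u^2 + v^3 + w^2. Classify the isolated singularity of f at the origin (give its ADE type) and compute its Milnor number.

Type A_2, Milnor number mu = 2.

The Hessian of f at 0 is [[2, 0, 0], [0, 0, 0], [0, 0, 2]] with rank 2, so corank 1. A Groebner basis of the Jacobian ideal J(f) in C{u,v,w} is {v^2, u, w}; counting standard monomials gives mu = 2. Corank 1: A-series; mu = 2 gives A_2.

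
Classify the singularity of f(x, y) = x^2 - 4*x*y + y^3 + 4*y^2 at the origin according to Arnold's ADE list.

The Hessian of f at 0 has rank 1. Corank 1: A-series; mu = 2 gives A_2.

A_2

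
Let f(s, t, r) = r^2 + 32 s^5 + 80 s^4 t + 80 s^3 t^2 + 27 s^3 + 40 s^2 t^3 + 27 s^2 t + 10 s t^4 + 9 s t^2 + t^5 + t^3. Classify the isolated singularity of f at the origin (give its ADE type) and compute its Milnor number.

Type E8, Milnor number mu = 8.

The Hessian of f at 0 has rank 1. Corank 2; j^3 = (3*s + t)^3 is a perfect cube, so E-series; the 5-jet and mu = 8 give E_8.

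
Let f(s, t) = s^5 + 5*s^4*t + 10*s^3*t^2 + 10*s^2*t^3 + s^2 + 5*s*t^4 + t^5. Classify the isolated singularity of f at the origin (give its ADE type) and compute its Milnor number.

Type A_{4}, Milnor number mu = 4.

The Hessian of f at 0 has rank 1. Corank 1: A-series; mu = 4 gives A_4.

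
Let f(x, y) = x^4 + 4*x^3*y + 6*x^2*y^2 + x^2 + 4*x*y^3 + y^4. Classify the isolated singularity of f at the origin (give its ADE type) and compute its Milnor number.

Type A3, Milnor number mu = 3.

The Hessian of f at 0 has rank 1. Corank 1: A-series; mu = 3 gives A_3.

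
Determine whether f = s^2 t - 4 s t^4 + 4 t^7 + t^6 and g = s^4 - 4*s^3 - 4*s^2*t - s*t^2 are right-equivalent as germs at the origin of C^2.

No.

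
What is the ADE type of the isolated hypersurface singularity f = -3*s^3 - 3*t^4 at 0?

E_6

The Hessian of f at 0 has rank 0. Corank 2; j^3 = -3*s^3 is a perfect cube, so E-series; the 4-jet and mu = 6 give E_6.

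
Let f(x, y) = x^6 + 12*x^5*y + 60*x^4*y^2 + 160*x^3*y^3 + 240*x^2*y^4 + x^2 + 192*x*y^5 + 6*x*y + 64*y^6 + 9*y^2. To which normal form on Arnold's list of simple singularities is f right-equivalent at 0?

A5

The Hessian of f at 0 has rank 1. Corank 1: A-series; mu = 5 gives A_5.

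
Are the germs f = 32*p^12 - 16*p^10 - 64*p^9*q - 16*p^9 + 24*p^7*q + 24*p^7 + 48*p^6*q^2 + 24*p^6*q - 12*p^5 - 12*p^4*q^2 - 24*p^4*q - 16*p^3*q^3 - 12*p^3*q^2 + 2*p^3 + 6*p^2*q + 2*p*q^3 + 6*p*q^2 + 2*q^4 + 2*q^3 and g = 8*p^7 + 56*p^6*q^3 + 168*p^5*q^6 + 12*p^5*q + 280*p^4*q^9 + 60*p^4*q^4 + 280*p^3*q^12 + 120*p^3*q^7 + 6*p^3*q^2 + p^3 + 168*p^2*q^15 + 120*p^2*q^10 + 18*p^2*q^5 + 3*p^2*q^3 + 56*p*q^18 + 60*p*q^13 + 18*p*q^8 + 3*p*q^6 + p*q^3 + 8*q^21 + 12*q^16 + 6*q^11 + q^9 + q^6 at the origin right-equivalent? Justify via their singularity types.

Yes.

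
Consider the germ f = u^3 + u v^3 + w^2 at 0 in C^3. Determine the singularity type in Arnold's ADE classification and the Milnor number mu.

Type E_7, Milnor number mu = 7.

The Hessian of f at 0 has rank 1. Corank 2; j^3 = u^3 is a perfect cube, so E-series; the 4-jet and mu = 7 give E_7.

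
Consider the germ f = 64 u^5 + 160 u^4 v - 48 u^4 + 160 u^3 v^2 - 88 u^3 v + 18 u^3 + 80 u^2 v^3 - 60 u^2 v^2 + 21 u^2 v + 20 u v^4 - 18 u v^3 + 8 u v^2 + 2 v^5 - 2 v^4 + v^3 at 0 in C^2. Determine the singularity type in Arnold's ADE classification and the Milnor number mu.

The Hessian of f at 0 is [[0, 0], [0, 0]] with rank 0, so corank 2. A Groebner basis of the Jacobian ideal J(f) in C{u,v} is {u^3 + 51*u^2/4 + 19*u*v/2 + 7*v^2/4, u^2*v - 36*u^2 - 27*u*v - 5*v^2, 405*u^2/4 + u*v^2 + 153*u*v/2 + 57*v^2/4, -567*u^2/2 - 216*u*v + v^3 - 81*v^2/2}; counting standard monomials gives mu = 6. Corank 2; j^3 = (2*u + v)*(3*u + v)^2 has shape L^2 M (L != M), so D-series; mu = 6 gives D_6.

Type D_6, Milnor number mu = 6.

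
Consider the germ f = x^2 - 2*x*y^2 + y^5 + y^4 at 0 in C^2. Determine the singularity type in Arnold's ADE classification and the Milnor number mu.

Type A_{4}, Milnor number mu = 4.

The Hessian of f at 0 is [[2, 0], [0, 0]] with rank 1, so corank 1. A Groebner basis of the Jacobian ideal J(f) in C{x,y} is {x^2, -x + y^2}; counting standard monomials gives mu = 4. Corank 1: A-series; mu = 4 gives A_4.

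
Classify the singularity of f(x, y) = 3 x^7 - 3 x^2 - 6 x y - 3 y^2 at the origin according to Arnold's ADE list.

A_6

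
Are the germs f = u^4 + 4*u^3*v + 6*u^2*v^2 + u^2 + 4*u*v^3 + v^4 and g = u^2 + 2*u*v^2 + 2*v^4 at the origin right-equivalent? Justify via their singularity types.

The Hessian of f at 0 has rank 1. Corank 1: A-series; mu = 3 gives A_3. The Hessian of g at 0 has rank 1. Corank 1: A-series; mu = 3 gives A_3. Both have type A_3, hence right-equivalent.

Yes.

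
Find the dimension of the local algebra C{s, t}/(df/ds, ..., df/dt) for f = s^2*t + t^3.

4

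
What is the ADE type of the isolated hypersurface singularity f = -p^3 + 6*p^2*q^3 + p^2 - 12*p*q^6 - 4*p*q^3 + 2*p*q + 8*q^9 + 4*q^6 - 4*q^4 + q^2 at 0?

A_2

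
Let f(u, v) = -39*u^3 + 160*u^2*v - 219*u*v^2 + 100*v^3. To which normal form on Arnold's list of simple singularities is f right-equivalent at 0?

The Hessian of f at 0 has rank 0. Corank 2; j^3 = -(3*u - 4*v)*(13*u^2 - 36*u*v + 25*v^2) splits into three distinct lines over C (the quadratic factor has nonzero discriminant), so D_4.

D_4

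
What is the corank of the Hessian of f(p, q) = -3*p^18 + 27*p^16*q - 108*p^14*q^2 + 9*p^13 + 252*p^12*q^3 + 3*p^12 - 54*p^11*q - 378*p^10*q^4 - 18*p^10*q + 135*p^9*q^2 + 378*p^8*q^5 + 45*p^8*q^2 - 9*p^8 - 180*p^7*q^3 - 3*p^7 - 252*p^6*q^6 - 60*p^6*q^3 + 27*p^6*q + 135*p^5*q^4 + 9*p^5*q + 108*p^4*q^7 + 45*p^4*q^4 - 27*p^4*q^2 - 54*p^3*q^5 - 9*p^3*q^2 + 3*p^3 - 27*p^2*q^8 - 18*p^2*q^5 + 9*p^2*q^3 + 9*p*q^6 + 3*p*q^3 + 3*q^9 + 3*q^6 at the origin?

2

Hessian at 0 has rank 0.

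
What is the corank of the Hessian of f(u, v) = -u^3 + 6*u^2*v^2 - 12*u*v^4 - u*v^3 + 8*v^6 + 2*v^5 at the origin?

Hessian at 0 has rank 0.

2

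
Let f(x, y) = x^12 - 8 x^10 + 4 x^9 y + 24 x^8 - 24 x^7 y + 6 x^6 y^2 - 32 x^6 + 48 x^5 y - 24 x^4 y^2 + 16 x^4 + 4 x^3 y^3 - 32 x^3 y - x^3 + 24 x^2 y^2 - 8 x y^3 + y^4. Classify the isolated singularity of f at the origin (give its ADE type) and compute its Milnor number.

Type E_{6}, Milnor number mu = 6.

The Hessian of f at 0 is [[0, 0], [0, 0]] with rank 0, so corank 2. A Groebner basis of the Jacobian ideal J(f) in C{x,y} is {y^4, x*y^2 - y^3/6, x^2}; counting standard monomials gives mu = 6. Corank 2; j^3 = -x^3 is a perfect cube, so E-series; the 4-jet and mu = 6 give E_6.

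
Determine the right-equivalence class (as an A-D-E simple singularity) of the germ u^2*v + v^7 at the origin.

D_{8}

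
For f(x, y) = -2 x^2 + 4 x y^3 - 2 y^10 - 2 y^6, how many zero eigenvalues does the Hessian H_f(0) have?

1

The Hessian at 0 is [[-4, 0], [0, 0]] of rank 1; hence corank 1.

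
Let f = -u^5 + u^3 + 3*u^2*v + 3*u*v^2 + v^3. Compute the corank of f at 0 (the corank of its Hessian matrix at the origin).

The Hessian at 0 is [[0, 0], [0, 0]] of rank 0; hence corank 2.

2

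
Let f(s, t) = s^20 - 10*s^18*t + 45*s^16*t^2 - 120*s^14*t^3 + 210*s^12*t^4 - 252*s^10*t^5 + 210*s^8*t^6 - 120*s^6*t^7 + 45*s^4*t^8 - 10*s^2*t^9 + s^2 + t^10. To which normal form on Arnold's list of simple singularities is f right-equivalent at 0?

The Hessian of f at 0 has rank 1. Corank 1: A-series; mu = 9 gives A_9.

A_9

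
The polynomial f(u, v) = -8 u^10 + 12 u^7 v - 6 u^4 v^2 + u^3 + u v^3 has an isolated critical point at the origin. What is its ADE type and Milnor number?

Type E_7, Milnor number mu = 7.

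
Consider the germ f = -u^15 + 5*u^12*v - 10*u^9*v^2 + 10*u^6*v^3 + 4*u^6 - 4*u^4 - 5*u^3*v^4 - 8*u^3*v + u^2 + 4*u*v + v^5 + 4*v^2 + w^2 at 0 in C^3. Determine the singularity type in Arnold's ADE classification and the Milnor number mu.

The Hessian of f at 0 has rank 2. Corank 1: A-series; mu = 4 gives A_4.

Type A4, Milnor number mu = 4.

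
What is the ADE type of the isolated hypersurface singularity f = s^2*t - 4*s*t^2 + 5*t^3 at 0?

D_{4}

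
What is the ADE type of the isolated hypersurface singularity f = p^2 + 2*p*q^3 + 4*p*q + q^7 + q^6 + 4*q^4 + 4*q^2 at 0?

The Hessian of f at 0 has rank 1. Corank 1: A-series; mu = 6 gives A_6.

A6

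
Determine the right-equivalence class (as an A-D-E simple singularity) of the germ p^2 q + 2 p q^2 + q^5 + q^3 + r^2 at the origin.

D6

The Hessian of f at 0 has rank 1. Corank 2; j^3 = q*(p + q)^2 has shape L^2 M (L != M), so D-series; mu = 6 gives D_6.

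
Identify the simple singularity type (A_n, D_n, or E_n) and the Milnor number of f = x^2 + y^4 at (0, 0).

Type A_{3}, Milnor number mu = 3.

The Hessian of f at 0 is [[2, 0], [0, 0]] with rank 1, so corank 1. A Groebner basis of the Jacobian ideal J(f) in C{x,y} is {y^3, x}; counting standard monomials gives mu = 3. Corank 1: A-series; mu = 3 gives A_3.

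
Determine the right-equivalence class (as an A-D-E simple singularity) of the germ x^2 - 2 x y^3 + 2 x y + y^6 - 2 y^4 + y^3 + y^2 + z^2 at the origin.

The Hessian of f at 0 has rank 2. Corank 1: A-series; mu = 2 gives A_2.

A2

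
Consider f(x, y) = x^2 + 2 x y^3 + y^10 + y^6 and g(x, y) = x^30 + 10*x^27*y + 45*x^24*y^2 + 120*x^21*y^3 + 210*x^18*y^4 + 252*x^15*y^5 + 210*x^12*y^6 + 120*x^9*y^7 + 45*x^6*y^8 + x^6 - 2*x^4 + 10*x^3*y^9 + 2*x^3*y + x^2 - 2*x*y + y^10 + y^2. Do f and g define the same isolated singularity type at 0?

Yes.

The Hessian of f at 0 has rank 1. Corank 1: A-series; mu = 9 gives A_9. The Hessian of g at 0 has rank 1. Corank 1: A-series; mu = 9 gives A_9. Both have type A_9, hence right-equivalent.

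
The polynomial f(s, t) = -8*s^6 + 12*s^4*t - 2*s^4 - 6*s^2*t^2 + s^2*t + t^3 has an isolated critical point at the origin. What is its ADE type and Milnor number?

The Hessian of f at 0 has rank 0. Corank 2; j^3 = t*(s^2 + t^2) splits into three distinct lines over C (the quadratic factor has nonzero discriminant), so D_4.

Type D_4, Milnor number mu = 4.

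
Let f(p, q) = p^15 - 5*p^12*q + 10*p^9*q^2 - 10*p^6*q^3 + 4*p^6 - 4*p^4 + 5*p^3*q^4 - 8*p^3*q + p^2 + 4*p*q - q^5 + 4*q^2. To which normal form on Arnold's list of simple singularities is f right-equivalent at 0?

A4

The Hessian of f at 0 has rank 1. Corank 1: A-series; mu = 4 gives A_4.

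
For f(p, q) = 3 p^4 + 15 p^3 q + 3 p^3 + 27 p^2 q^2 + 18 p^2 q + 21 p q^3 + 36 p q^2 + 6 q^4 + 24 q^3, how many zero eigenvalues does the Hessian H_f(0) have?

2

Hessian at 0 has rank 0.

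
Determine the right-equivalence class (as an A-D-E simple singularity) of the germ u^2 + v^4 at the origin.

A3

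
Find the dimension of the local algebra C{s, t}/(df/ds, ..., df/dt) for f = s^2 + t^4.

3

The Hessian of f at 0 is [[2, 0], [0, 0]] with rank 1, so corank 1. A Groebner basis of the Jacobian ideal J(f) in C{s,t} is {t^3, s}; counting standard monomials gives mu = 3. Corank 1: A-series; mu = 3 gives A_3.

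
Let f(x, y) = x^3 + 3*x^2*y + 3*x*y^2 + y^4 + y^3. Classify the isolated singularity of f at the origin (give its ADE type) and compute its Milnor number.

Type E_6, Milnor number mu = 6.

The Hessian of f at 0 is [[0, 0], [0, 0]] with rank 0, so corank 2. A Groebner basis of the Jacobian ideal J(f) in C{x,y} is {y^3, x^2 + 2*x*y + y^2}; counting standard monomials gives mu = 6. Corank 2; j^3 = (x + y)^3 is a perfect cube, so E-series; the 4-jet and mu = 6 give E_6.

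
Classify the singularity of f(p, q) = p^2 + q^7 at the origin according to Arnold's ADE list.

A_6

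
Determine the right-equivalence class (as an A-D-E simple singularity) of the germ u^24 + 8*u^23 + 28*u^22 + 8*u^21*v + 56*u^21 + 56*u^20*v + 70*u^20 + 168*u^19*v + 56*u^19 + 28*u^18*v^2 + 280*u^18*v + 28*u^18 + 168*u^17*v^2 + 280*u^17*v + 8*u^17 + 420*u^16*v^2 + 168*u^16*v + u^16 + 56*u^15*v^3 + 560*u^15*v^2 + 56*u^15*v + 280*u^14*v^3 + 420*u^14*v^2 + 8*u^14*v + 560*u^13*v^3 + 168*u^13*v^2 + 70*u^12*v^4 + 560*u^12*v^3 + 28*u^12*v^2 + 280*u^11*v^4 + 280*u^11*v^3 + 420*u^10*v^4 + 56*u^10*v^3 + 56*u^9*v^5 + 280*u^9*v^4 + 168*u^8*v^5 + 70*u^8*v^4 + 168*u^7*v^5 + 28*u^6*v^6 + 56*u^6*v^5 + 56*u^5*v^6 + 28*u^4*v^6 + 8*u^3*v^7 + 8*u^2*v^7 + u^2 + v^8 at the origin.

The Hessian of f at 0 has rank 1. Corank 1: A-series; mu = 7 gives A_7.

A_{7}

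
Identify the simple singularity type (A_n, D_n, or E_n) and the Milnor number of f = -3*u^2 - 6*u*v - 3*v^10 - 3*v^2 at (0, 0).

Type A_{9}, Milnor number mu = 9.

The Hessian of f at 0 has rank 1. Corank 1: A-series; mu = 9 gives A_9.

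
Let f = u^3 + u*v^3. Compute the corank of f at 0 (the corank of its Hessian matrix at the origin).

2

Hessian at 0 has rank 0.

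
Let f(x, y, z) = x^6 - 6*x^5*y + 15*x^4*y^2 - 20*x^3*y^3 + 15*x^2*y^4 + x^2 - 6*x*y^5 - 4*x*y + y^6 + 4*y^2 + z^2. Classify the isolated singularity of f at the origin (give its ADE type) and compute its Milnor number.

The Hessian of f at 0 is [[2, -4, 0], [-4, 8, 0], [0, 0, 2]] with rank 2, so corank 1. A Groebner basis of the Jacobian ideal J(f) in C{x,y,z} is {y^5, x - 2*y, z}; counting standard monomials gives mu = 5. Corank 1: A-series; mu = 5 gives A_5.

Type A_5, Milnor number mu = 5.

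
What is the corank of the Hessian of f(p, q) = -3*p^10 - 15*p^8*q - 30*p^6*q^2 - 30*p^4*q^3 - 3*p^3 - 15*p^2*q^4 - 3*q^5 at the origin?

2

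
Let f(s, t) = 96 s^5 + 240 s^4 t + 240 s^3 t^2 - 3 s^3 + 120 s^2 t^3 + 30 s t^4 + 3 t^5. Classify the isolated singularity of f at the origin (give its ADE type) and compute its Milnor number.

Type E8, Milnor number mu = 8.

The Hessian of f at 0 has rank 0. Corank 2; j^3 = -3*s^3 is a perfect cube, so E-series; the 5-jet and mu = 8 give E_8.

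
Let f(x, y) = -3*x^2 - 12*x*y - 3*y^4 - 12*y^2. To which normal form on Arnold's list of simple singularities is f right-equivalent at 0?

A_3

The Hessian of f at 0 is [[-6, -12], [-12, -24]] with rank 1, so corank 1. A Groebner basis of the Jacobian ideal J(f) in C{x,y} is {y^3, x + 2*y}; counting standard monomials gives mu = 3. Corank 1: A-series; mu = 3 gives A_3.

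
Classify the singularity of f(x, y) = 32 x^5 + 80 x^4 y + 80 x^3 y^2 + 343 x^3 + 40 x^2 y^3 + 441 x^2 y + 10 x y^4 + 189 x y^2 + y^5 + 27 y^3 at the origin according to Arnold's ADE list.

E8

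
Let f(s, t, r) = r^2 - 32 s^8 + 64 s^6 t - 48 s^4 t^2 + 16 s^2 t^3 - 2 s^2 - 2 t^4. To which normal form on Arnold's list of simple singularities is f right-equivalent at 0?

A_{3}

The Hessian of f at 0 has rank 2. Corank 1: A-series; mu = 3 gives A_3.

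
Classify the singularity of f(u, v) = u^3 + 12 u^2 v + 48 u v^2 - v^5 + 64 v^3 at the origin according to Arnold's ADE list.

The Hessian of f at 0 has rank 0. Corank 2; j^3 = (u + 4*v)^3 is a perfect cube, so E-series; the 5-jet and mu = 8 give E_8.

E_8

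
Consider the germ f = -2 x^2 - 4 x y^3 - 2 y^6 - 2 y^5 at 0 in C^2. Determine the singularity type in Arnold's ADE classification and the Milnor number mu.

The Hessian of f at 0 is [[-4, 0], [0, 0]] with rank 1, so corank 1. A Groebner basis of the Jacobian ideal J(f) in C{x,y} is {x + y^3, x^2, x*y}; counting standard monomials gives mu = 4. Corank 1: A-series; mu = 4 gives A_4.

Type A_4, Milnor number mu = 4.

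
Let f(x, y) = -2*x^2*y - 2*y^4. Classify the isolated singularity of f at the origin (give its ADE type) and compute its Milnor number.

The Hessian of f at 0 is [[0, 0], [0, 0]] with rank 0, so corank 2. A Groebner basis of the Jacobian ideal J(f) in C{x,y} is {x^3, x^2/4 + y^3, x*y}; counting standard monomials gives mu = 5. Corank 2; j^3 = -2*x^2*y has shape L^2 M (L != M), so D-series; mu = 5 gives D_5.

Type D_5, Milnor number mu = 5.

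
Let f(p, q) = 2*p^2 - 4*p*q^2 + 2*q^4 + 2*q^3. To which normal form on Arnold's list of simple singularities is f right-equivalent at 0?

The Hessian of f at 0 has rank 1. Corank 1: A-series; mu = 2 gives A_2.

A2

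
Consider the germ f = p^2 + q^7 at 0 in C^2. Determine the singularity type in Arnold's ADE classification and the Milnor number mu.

Type A_6, Milnor number mu = 6.

The Hessian of f at 0 has rank 1. Corank 1: A-series; mu = 6 gives A_6.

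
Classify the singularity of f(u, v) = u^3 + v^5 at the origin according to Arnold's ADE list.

The Hessian of f at 0 has rank 0. Corank 2; j^3 = u^3 is a perfect cube, so E-series; the 5-jet and mu = 8 give E_8.

E_8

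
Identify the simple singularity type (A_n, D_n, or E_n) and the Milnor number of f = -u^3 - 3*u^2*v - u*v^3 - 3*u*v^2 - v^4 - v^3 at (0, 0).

Type E7, Milnor number mu = 7.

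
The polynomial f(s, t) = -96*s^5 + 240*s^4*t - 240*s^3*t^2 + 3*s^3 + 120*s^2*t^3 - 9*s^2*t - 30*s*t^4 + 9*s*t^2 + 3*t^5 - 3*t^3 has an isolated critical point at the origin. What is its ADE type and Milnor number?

Type E8, Milnor number mu = 8.

The Hessian of f at 0 is [[0, 0], [0, 0]] with rank 0, so corank 2. A Groebner basis of the Jacobian ideal J(f) in C{s,t} is {t^5, s*t^3 - 7*t^4/8, s^2 - 2*s*t + t^2}; counting standard monomials gives mu = 8. Corank 2; j^3 = 3*(s - t)^3 is a perfect cube, so E-series; the 5-jet and mu = 8 give E_8.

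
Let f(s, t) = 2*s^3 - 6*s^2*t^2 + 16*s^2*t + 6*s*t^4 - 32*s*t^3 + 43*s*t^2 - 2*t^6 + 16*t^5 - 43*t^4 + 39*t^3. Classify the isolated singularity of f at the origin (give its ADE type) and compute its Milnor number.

The Hessian of f at 0 has rank 0. Corank 2; j^3 = (s + 3*t)*(2*s^2 + 10*s*t + 13*t^2) splits into three distinct lines over C (the quadratic factor has nonzero discriminant), so D_4.

Type D4, Milnor number mu = 4.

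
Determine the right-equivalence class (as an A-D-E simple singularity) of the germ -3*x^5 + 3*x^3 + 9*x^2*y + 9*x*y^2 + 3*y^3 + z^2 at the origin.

The Hessian of f at 0 has rank 1. Corank 2; j^3 = 3*(x + y)^3 is a perfect cube, so E-series; the 5-jet and mu = 8 give E_8.

E_8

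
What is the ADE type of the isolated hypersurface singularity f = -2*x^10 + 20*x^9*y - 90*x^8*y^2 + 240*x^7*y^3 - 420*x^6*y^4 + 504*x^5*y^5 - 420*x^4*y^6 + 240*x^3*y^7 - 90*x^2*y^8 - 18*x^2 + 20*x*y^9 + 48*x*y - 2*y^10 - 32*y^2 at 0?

A_9

The Hessian of f at 0 is [[-36, 48], [48, -64]] with rank 1, so corank 1. A Groebner basis of the Jacobian ideal J(f) in C{x,y} is {y^9, x - 4*y/3}; counting standard monomials gives mu = 9. Corank 1: A-series; mu = 9 gives A_9.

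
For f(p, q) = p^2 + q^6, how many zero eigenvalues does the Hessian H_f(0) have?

Hessian at 0 has rank 1.

1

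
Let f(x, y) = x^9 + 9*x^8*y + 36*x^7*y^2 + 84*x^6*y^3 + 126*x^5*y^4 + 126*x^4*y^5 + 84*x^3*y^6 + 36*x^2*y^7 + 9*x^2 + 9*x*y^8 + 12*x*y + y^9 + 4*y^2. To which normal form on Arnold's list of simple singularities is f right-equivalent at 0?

A8

The Hessian of f at 0 has rank 1. Corank 1: A-series; mu = 8 gives A_8.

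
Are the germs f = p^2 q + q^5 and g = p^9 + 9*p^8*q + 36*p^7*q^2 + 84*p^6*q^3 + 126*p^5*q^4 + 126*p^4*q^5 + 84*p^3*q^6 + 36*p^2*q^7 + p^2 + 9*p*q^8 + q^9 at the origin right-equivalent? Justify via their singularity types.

The Hessian of f at 0 has rank 0. Corank 2; j^3 = p^2*q has shape L^2 M (L != M), so D-series; mu = 6 gives D_6. The Hessian of g at 0 has rank 1. Corank 1: A-series; mu = 8 gives A_8. f is D_6 but g is A_8, hence not right-equivalent.

No.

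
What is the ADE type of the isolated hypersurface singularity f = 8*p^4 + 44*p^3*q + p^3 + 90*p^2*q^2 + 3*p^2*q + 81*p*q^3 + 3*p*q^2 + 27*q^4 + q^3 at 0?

The Hessian of f at 0 has rank 0. Corank 2; j^3 = (p + q)^3 is a perfect cube, so E-series; the 4-jet and mu = 7 give E_7.

E7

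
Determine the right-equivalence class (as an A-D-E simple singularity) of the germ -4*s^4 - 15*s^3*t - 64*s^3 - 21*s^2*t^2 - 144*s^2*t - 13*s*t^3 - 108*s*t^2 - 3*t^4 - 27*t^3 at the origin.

The Hessian of f at 0 has rank 0. Corank 2; j^3 = -(4*s + 3*t)^3 is a perfect cube, so E-series; the 4-jet and mu = 7 give E_7.

E7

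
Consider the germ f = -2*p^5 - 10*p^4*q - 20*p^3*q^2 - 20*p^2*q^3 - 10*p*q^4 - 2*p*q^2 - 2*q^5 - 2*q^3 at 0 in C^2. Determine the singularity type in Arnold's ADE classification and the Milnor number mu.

The Hessian of f at 0 has rank 0. Corank 2; j^3 = -2*q^2*(p + q) has shape L^2 M (L != M), so D-series; mu = 6 gives D_6.

Type D_6, Milnor number mu = 6.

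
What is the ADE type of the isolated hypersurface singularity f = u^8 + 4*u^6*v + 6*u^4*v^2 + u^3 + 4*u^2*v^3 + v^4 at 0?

E_{6}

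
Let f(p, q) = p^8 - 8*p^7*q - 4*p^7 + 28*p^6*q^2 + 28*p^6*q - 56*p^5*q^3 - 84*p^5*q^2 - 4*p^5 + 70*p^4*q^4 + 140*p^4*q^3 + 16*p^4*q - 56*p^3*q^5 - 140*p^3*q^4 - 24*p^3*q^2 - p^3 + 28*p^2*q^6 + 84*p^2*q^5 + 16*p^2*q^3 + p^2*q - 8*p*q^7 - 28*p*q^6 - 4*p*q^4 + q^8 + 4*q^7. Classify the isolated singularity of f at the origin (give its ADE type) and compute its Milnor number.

Type D_9, Milnor number mu = 9.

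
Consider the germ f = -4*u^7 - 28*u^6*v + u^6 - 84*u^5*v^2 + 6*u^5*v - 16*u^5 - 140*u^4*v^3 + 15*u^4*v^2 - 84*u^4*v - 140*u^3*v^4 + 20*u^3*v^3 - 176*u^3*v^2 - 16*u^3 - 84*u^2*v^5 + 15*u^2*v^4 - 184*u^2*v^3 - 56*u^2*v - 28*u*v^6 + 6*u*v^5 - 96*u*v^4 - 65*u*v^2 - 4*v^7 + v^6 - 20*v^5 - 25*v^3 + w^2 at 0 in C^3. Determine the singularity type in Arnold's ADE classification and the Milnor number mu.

Type D7, Milnor number mu = 7.

The Hessian of f at 0 has rank 1. Corank 2; j^3 = -(u + v)*(4*u + 5*v)^2 has shape L^2 M (L != M), so D-series; mu = 7 gives D_7.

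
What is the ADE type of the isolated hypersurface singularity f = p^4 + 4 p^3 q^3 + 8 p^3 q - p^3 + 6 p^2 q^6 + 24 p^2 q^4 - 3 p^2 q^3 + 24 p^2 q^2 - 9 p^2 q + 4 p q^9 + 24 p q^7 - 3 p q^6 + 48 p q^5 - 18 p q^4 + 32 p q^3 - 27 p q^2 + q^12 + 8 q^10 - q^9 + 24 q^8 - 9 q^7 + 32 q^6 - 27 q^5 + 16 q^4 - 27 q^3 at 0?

E6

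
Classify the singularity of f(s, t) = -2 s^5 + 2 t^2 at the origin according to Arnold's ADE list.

The Hessian of f at 0 has rank 1. Corank 1: A-series; mu = 4 gives A_4.

A_{4}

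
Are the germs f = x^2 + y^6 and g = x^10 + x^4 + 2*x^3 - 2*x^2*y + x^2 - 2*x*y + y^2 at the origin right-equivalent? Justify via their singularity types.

No.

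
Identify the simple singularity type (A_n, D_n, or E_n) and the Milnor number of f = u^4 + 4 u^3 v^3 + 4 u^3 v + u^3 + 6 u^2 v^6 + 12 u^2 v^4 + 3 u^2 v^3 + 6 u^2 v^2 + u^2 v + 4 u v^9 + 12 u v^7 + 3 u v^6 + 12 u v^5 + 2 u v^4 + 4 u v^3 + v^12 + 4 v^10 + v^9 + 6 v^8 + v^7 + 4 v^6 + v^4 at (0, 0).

The Hessian of f at 0 is [[0, 0], [0, 0]] with rank 0, so corank 2. A Groebner basis of the Jacobian ideal J(f) in C{u,v} is {u*v^2, -u*v/4 + v^3, u^2 + u*v}; counting standard monomials gives mu = 5. Corank 2; j^3 = u^2*(u + v) has shape L^2 M (L != M), so D-series; mu = 5 gives D_5.

Type D5, Milnor number mu = 5.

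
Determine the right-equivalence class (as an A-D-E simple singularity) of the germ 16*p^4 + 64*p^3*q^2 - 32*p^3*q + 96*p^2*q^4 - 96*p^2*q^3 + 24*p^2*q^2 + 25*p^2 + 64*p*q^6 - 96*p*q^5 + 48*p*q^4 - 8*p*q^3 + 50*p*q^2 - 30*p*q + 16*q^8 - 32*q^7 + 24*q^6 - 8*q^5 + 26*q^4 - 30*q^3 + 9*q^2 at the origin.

A_{3}

The Hessian of f at 0 is [[50, -30], [-30, 18]] with rank 1, so corank 1. A Groebner basis of the Jacobian ideal J(f) in C{p,q} is {p^2 + 9*p/25 - 27*q/125, p*q + 3*p/5 - 9*q/25, p + q^2 - 3*q/5}; counting standard monomials gives mu = 3. Corank 1: A-series; mu = 3 gives A_3.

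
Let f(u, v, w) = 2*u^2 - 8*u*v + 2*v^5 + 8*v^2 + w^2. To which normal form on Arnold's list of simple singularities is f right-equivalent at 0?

A_{4}

The Hessian of f at 0 has rank 2. Corank 1: A-series; mu = 4 gives A_4.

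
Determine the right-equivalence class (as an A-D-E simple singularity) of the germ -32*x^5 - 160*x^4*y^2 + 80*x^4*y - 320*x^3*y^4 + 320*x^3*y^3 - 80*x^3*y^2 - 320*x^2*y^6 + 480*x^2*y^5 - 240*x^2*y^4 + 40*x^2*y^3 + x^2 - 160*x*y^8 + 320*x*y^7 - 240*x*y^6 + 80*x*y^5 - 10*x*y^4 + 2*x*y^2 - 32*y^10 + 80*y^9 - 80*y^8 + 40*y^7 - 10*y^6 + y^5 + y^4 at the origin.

A4

The Hessian of f at 0 has rank 1. Corank 1: A-series; mu = 4 gives A_4.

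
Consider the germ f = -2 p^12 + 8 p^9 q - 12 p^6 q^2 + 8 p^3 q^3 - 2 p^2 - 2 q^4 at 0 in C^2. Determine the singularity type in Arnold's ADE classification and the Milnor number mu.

The Hessian of f at 0 has rank 1. Corank 1: A-series; mu = 3 gives A_3.

Type A_{3}, Milnor number mu = 3.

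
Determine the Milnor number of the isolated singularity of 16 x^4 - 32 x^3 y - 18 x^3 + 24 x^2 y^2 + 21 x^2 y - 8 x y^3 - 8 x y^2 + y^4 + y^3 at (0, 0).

The Hessian of f at 0 is [[0, 0], [0, 0]] with rank 0, so corank 2. A Groebner basis of the Jacobian ideal J(f) in C{x,y} is {x*y^2 + 27*x*y/8 - 9*y^2/8, 81*x*y/8 + y^3 - 27*y^2/8, x^2 - 5*x*y/6 + y^2/6}; counting standard monomials gives mu = 5. Corank 2; j^3 = -(2*x - y)*(3*x - y)^2 has shape L^2 M (L != M), so D-series; mu = 5 gives D_5.

5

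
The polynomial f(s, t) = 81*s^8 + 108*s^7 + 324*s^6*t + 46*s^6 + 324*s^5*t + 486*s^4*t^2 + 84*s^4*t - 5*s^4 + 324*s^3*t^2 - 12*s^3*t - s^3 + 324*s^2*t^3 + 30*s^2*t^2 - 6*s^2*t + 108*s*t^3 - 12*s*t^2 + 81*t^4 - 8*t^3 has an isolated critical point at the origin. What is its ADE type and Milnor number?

Type E_{6}, Milnor number mu = 6.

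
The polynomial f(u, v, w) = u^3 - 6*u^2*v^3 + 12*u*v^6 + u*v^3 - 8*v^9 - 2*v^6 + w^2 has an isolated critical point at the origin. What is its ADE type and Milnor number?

Type E_7, Milnor number mu = 7.

The Hessian of f at 0 has rank 1. Corank 2; j^3 = u^3 is a perfect cube, so E-series; the 4-jet and mu = 7 give E_7.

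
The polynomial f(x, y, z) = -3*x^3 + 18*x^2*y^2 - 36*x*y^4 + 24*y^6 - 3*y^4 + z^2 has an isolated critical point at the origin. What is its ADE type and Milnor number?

Type E_6, Milnor number mu = 6.

The Hessian of f at 0 has rank 1. Corank 2; j^3 = -3*x^3 is a perfect cube, so E-series; the 4-jet and mu = 6 give E_6.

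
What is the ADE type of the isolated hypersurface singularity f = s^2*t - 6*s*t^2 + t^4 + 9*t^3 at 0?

The Hessian of f at 0 is [[0, 0], [0, 0]] with rank 0, so corank 2. A Groebner basis of the Jacobian ideal J(f) in C{s,t} is {s^3 + 27*s^2/4 - 243*t^2/4, s^2/4 + t^3 - 9*t^2/4, s*t - 3*t^2}; counting standard monomials gives mu = 5. Corank 2; j^3 = t*(s - 3*t)^2 has shape L^2 M (L != M), so D-series; mu = 5 gives D_5.

D_{5}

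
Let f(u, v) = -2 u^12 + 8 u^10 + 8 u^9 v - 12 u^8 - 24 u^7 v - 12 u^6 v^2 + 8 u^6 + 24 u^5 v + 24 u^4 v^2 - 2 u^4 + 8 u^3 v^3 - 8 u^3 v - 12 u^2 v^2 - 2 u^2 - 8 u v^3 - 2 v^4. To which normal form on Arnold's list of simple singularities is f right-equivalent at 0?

A_{3}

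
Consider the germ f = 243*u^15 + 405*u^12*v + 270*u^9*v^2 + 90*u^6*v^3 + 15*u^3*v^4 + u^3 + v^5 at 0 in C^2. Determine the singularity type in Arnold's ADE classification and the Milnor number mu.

The Hessian of f at 0 has rank 0. Corank 2; j^3 = u^3 is a perfect cube, so E-series; the 5-jet and mu = 8 give E_8.

Type E8, Milnor number mu = 8.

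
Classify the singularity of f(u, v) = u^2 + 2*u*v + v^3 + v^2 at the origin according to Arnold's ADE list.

A_2

The Hessian of f at 0 has rank 1. Corank 1: A-series; mu = 2 gives A_2.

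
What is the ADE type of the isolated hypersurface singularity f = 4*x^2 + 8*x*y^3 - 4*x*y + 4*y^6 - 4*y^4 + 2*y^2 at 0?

A_{1}

The Hessian of f at 0 is [[8, -4], [-4, 4]] with rank 2, so corank 0. A Groebner basis of the Jacobian ideal J(f) in C{x,y} is {x, y}; counting standard monomials gives mu = 1. Corank 0: nondegenerate Morse point, so A_1.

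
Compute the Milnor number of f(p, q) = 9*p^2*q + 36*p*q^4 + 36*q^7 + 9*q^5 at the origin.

The Hessian of f at 0 is [[0, 0], [0, 0]] with rank 0, so corank 2. A Groebner basis of the Jacobian ideal J(f) in C{p,q} is {p*q/2 + q^4, p*q^2, p^2 - 5*p*q/2}; counting standard monomials gives mu = 6. Corank 2; j^3 = 9*p^2*q has shape L^2 M (L != M), so D-series; mu = 6 gives D_6.

6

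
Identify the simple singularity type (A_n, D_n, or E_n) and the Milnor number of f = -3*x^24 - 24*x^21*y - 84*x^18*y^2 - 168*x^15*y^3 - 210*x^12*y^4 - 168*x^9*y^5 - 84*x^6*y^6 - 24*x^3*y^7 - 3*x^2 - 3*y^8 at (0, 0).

Type A_{7}, Milnor number mu = 7.

The Hessian of f at 0 has rank 1. Corank 1: A-series; mu = 7 gives A_7.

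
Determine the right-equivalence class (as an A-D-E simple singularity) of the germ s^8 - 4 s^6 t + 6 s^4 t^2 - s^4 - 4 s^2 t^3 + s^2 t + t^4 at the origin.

D_5

The Hessian of f at 0 has rank 0. Corank 2; j^3 = s^2*t has shape L^2 M (L != M), so D-series; mu = 5 gives D_5.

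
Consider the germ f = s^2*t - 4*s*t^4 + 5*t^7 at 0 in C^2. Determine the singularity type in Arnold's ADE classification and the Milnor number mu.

The Hessian of f at 0 has rank 0. Corank 2; j^3 = s^2*t has shape L^2 M (L != M), so D-series; mu = 8 gives D_8.

Type D_8, Milnor number mu = 8.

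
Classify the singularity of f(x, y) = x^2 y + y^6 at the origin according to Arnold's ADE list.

The Hessian of f at 0 has rank 0. Corank 2; j^3 = x^2*y has shape L^2 M (L != M), so D-series; mu = 7 gives D_7.

D_7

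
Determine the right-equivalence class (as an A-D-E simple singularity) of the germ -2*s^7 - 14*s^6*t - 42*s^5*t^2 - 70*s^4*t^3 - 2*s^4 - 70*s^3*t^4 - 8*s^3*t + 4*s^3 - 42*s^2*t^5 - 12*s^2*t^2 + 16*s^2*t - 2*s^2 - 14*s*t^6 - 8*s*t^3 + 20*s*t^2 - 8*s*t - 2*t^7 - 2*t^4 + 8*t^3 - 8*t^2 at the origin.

The Hessian of f at 0 is [[-4, -8], [-8, -16]] with rank 1, so corank 1. A Groebner basis of the Jacobian ideal J(f) in C{s,t} is {14*s*t/3 + 5*s/3 + t^4 - 4*t^3/3 + 23*t^2/3 + 10*t/3, s*t^2 + 4*s*t/3 + s/3 + 4*t^3/3 + 7*t^2/3 + 2*t/3, s^2 + 2*s*t - s + t^2 - 2*t}; counting standard monomials gives mu = 6. Corank 1: A-series; mu = 6 gives A_6.

A_{6}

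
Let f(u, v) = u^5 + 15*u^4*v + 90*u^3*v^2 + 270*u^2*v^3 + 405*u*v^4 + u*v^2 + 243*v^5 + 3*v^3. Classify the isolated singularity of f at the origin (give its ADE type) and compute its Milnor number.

The Hessian of f at 0 has rank 0. Corank 2; j^3 = v^2*(u + 3*v) has shape L^2 M (L != M), so D-series; mu = 6 gives D_6.

Type D_{6}, Milnor number mu = 6.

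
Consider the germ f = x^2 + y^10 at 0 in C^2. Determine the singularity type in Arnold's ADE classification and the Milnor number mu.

Type A_9, Milnor number mu = 9.

The Hessian of f at 0 has rank 1. Corank 1: A-series; mu = 9 gives A_9.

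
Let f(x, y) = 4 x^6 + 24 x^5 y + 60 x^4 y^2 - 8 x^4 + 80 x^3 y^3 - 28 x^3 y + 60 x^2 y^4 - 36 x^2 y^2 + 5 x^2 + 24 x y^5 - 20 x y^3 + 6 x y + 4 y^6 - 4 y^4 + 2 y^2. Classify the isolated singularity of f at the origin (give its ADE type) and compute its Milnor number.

Type A_1, Milnor number mu = 1.

The Hessian of f at 0 is [[10, 6], [6, 4]] with rank 2, so corank 0. A Groebner basis of the Jacobian ideal J(f) in C{x,y} is {x, y}; counting standard monomials gives mu = 1. Corank 0: nondegenerate Morse point, so A_1.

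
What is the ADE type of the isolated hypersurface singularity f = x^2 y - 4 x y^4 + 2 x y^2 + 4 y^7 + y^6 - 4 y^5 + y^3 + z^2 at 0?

The Hessian of f at 0 has rank 1. Corank 2; j^3 = y*(x + y)^2 has shape L^2 M (L != M), so D-series; mu = 7 gives D_7.

D7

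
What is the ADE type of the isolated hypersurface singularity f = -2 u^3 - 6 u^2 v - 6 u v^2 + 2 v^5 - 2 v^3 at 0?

The Hessian of f at 0 is [[0, 0], [0, 0]] with rank 0, so corank 2. A Groebner basis of the Jacobian ideal J(f) in C{u,v} is {v^4, u^2 + 2*u*v + v^2}; counting standard monomials gives mu = 8. Corank 2; j^3 = -2*(u + v)^3 is a perfect cube, so E-series; the 5-jet and mu = 8 give E_8.

E8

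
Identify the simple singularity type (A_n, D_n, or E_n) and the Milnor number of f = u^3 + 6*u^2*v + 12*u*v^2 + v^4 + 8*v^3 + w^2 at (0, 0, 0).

The Hessian of f at 0 has rank 1. Corank 2; j^3 = (u + 2*v)^3 is a perfect cube, so E-series; the 4-jet and mu = 6 give E_6.

Type E_6, Milnor number mu = 6.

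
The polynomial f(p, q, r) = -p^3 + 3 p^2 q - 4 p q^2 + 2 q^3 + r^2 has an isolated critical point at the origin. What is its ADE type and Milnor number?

Type D_{4}, Milnor number mu = 4.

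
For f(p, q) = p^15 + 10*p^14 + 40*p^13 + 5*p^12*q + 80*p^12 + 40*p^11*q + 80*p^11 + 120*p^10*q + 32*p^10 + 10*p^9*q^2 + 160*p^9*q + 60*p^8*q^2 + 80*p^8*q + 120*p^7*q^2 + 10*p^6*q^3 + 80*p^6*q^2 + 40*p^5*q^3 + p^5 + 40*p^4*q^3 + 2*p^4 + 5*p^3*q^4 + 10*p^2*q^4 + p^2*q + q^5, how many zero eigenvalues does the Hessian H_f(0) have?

2

Hessian at 0 has rank 0.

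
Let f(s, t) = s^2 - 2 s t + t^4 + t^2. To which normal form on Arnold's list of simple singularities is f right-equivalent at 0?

The Hessian of f at 0 has rank 1. Corank 1: A-series; mu = 3 gives A_3.

A_{3}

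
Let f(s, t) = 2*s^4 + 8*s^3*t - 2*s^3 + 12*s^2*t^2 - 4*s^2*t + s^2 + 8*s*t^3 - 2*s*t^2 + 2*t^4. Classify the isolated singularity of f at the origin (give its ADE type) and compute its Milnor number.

Type A_{3}, Milnor number mu = 3.

The Hessian of f at 0 has rank 1. Corank 1: A-series; mu = 3 gives A_3.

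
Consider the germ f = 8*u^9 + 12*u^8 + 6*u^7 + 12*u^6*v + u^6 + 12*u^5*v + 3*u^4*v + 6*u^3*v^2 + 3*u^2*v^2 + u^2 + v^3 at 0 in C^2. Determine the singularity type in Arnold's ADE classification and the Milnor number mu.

The Hessian of f at 0 has rank 1. Corank 1: A-series; mu = 2 gives A_2.

Type A_2, Milnor number mu = 2.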